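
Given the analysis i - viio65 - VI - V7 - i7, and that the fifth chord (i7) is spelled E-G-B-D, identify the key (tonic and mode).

The chord Em7 is a minor seventh chord rooted on E; its label is i7.
If E is scale degree 1 and the mode makes that degree carry a minor seventh chord, the tonic is E and the mode is minor.

E minor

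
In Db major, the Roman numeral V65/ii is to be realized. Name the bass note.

D

The applied chord V65/ii is rooted on Bb: Bb-D-F-Ab.
The figure 65 means first inversion — the third is in the bass.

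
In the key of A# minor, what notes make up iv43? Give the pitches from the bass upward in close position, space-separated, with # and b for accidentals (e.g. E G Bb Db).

A# C# D# F#

In A# minor, scale degree 4 is D#, and the diatonic chord built there is a minor seventh chord.
That chord is spelled D#-F#-A#-C#.
The figured bass 43 indicates second inversion, placing the fifth (A#) in the bass: A#-C#-D#-F#.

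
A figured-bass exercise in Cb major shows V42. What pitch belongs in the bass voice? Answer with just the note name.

Fb

V in Cb major has root Gb; the chord is Gb-Bb-Db-Fb.
The figure 42 means third inversion — the seventh is in the bass.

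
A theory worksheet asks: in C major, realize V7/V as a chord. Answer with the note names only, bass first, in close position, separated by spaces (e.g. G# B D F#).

V7/V is a secondary dominant — the dominant seventh of V. V in C major is G, so the applied chord's root is D, a perfect fifth above.
Building a dominant seventh chord on D gives D-F#-A-C.

D F# A C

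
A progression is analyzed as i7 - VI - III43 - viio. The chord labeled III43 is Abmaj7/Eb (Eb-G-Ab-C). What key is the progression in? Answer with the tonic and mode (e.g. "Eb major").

F minor

The chord Abmaj7/Eb is a major seventh chord rooted on Ab; its label is III43.
If Ab is scale degree 3 and the mode makes that degree carry a major seventh chord, the tonic is F and the mode is minor.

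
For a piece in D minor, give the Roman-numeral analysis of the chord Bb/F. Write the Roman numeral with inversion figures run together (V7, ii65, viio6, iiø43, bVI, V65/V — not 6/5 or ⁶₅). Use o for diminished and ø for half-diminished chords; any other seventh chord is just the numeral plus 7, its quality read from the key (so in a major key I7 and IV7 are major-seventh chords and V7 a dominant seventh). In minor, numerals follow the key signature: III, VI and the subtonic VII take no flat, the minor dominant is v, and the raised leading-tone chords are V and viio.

Stacked in thirds the chord is Bb-D-F: a major triad on Bb.
In D minor, Bb is the submediant; the diatonic major triad there is VI.
With F in the bass the chord is in second inversion, so the figured bass is 64.

VI64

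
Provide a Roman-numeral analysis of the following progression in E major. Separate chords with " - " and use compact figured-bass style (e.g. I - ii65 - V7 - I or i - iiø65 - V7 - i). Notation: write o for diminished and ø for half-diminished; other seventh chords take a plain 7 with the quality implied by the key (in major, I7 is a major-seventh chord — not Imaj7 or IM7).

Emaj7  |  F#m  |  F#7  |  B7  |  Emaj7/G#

I7 - ii - V7/V - V7 - I65

Emaj7: major seventh chord on E = scale degree 1 → I7.
F#m: minor triad on F# = scale degree 2 → ii.
F#7 is the secondary dominant of V (dominant seventh chord on F#): V7/V.
B7: dominant seventh chord on B = scale degree 5 → V7.
Emaj7/G#: root E is the tonic; major seventh chord there is I65.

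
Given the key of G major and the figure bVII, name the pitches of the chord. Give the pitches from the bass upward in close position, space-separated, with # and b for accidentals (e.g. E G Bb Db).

bVII is a major triad on the lowered seventh degree (the subtonic), borrowed from the parallel minor. In G major that root is F.
So the chord is F-A-C, a major triad.

F A C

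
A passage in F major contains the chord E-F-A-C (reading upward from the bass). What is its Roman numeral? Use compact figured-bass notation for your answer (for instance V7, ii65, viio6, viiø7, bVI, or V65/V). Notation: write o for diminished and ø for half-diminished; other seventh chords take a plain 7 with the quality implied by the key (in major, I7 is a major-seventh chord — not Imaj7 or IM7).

The pitches F-A-C-E form a major seventh chord rooted on F.
F is scale degree 1 in F major, and a major seventh chord on that degree is written I7.
With E in the bass the chord is in third inversion, so the figured bass is 42.

I42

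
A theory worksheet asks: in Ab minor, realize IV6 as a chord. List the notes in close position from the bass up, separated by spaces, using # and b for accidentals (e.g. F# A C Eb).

IV6 is the major subdominant, borrowed from the parallel major. In Ab minor that root is Db.
So the chord is Db-F-Ab, a major triad.
The figured bass 6 indicates first inversion, placing the third (F) in the bass: F-Ab-Db.

F Ab Db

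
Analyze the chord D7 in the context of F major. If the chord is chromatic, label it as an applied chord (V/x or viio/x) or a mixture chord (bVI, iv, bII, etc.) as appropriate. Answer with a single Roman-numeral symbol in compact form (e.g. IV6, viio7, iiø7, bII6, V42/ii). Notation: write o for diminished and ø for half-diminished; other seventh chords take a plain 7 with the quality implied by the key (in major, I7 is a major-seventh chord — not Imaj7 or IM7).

V7/ii

The pitches D-F#-A-C form a dominant seventh chord rooted on D.
D is not a diatonic chord root with this quality in F major, but it lies a perfect fifth above G (ii), so the chord functions as an applied dominant of ii.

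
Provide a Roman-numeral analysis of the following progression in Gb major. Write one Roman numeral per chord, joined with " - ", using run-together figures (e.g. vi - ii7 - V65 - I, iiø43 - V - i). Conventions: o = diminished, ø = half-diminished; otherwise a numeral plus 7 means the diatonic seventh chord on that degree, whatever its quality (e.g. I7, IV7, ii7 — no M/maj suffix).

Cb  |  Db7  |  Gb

Cb has root Cb, degree 4 in Gb major, so IV.
Db7: root Db is the dominant; dominant seventh chord there is V7.
Gb has root Gb, degree 1 in Gb major, so I.

IV - V7 - I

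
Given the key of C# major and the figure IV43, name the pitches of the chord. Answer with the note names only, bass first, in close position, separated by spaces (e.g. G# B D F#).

C# E# F# A#

In C# major, scale degree 4 is F#, and the diatonic chord built there is a major seventh chord.
That chord is spelled F#-A#-C#-E#.
The figured bass 43 indicates second inversion, placing the fifth (C#) in the bass: C#-E#-F#-A#.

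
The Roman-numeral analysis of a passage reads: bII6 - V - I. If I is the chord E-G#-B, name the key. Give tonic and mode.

E major

The anchor chord is a major triad on E, labeled I.
If E is scale degree 1 and the mode makes that degree carry a major triad, the tonic is E and the mode is major.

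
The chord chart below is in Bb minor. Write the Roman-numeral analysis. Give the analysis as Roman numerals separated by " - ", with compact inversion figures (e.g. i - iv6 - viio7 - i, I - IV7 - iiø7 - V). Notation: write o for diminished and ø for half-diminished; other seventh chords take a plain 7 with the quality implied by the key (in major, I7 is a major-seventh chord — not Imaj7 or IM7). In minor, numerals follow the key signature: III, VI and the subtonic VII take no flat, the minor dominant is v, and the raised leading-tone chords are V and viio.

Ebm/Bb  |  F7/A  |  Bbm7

iv64 - V65 - i7

Ebm/Bb: minor triad on Eb = scale degree 4 → iv64.
F7/A: dominant seventh chord on F = scale degree 5 → V65.
Bbm7: minor seventh chord on Bb = scale degree 1 → i7.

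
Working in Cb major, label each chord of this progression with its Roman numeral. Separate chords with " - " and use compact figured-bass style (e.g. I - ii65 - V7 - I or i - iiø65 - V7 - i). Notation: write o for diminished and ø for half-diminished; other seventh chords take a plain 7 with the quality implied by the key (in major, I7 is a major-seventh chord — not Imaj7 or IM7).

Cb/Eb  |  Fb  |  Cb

I6 - IV - I

Cb/Eb: root Cb is the tonic; major triad there is I6.
Fb: root Fb is the subdominant; major triad there is IV.
Cb: root Cb is the tonic; major triad there is I.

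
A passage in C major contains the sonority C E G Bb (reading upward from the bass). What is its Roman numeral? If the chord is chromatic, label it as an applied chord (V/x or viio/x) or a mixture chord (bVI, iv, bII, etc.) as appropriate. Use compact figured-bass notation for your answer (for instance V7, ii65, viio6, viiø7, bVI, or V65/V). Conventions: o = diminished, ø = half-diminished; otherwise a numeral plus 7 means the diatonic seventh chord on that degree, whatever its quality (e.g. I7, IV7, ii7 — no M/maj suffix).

V7/IV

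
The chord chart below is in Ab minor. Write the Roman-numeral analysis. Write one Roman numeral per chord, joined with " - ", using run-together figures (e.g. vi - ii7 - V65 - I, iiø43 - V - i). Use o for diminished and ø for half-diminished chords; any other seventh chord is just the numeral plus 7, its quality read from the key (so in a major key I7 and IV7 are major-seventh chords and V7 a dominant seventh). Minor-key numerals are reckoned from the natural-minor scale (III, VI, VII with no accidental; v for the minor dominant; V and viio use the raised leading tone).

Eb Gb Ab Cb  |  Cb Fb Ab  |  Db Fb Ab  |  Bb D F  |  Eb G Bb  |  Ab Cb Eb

i43 - VI64 - iv - V/V - V - i

Eb-Gb-Ab-Cb: minor seventh chord on Ab = scale degree 1 → i43.
Cb-Fb-Ab: major triad on Fb = scale degree 6 → VI64.
Db-Fb-Ab: root Db is the subdominant; minor triad there is iv.
Bb-D-F is the secondary dominant of V (major triad on Bb): V/V.
Eb-G-Bb has root Eb, degree 5 in Ab minor, so V.
Ab-Cb-Eb: minor triad on Ab = scale degree 1 → i.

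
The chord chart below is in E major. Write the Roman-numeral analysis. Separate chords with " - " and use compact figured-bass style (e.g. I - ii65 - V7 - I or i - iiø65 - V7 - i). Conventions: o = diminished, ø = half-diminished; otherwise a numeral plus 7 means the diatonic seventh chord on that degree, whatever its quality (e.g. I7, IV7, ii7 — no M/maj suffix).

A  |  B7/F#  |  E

IV - V43 - I

A: root A is the subdominant; major triad there is IV.
B7/F#: root B is the dominant; dominant seventh chord there is V43.
E has root E, degree 1 in E major, so I.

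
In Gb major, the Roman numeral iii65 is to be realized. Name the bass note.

Db

iii in Gb major has root Bb; the chord is Bb-Db-F-Ab.
The figure 65 means first inversion — the third is in the bass.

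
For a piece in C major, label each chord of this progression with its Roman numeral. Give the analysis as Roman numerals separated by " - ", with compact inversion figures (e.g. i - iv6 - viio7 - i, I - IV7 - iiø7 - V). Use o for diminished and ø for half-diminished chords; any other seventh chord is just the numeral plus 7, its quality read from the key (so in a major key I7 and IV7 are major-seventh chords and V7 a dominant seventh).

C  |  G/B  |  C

C: major triad on C = scale degree 1 → I.
G/B: root G is the dominant; major triad there is V6.
C has root C, degree 1 in C major, so I.

I - V6 - I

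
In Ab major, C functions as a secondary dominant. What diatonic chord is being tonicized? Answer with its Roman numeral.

vi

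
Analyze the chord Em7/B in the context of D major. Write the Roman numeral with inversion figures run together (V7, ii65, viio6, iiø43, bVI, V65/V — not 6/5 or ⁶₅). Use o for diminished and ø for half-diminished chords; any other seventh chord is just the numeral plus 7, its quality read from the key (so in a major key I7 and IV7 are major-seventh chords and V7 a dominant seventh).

Stacked in thirds the chord is E-G-B-D: a minor seventh chord on E.
E is scale degree 2 in D major, and a minor seventh chord on that degree is written ii7.
With B in the bass the chord is in second inversion, so the figured bass is 43.

ii43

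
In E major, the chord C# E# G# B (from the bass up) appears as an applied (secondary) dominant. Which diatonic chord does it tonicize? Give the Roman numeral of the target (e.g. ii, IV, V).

The chord is a dominant seventh chord on C#.
A dominant resolves down a perfect fifth: C# → F#. In E major, F# is scale degree 2, i.e. ii.

ii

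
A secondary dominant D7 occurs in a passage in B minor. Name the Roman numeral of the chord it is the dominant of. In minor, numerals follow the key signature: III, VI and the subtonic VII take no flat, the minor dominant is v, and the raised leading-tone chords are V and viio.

VI

The chord is a dominant seventh chord on D.
A dominant resolves down a perfect fifth: D → G. In B minor, G is scale degree 6, i.e. VI.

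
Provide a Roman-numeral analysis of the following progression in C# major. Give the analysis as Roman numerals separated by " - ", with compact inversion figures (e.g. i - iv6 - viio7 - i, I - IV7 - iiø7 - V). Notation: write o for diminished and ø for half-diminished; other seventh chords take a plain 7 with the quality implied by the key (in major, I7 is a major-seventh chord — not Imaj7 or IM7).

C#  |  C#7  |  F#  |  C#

C# has root C#, degree 1 in C# major, so I.
C#7: chromatic; C# is V of IV, so V7/IV.
F# has root F#, degree 4 in C# major, so IV.
C#: root C# is the tonic; major triad there is I.

I - V7/IV - IV - I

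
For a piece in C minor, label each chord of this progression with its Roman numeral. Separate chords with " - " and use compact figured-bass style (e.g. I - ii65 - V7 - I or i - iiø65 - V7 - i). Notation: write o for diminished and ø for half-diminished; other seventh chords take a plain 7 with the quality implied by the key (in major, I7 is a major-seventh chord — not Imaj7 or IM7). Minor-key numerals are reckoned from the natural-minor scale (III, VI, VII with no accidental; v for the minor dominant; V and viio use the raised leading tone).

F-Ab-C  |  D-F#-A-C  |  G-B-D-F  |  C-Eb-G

iv - V7/V - V7 - i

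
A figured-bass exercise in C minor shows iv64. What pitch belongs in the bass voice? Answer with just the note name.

iv in C minor has root F; the chord is F-Ab-C.
The figure 64 means second inversion — the fifth is in the bass.

C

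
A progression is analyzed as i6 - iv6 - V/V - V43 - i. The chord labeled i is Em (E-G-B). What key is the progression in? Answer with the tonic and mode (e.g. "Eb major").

E minor

The anchor chord is a minor triad on E, labeled i.
If E is scale degree 1 and the mode makes that degree carry a minor triad, the tonic is E and the mode is minor.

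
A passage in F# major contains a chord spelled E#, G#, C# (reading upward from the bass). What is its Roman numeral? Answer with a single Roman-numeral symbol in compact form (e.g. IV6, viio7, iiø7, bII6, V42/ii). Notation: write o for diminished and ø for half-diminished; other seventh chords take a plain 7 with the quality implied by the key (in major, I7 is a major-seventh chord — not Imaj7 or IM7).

V6

The pitches C#-E#-G# form a major triad rooted on C#.
In F# major, C# is the dominant; the diatonic major triad there is V.
With E# in the bass the chord is in first inversion, so the figured bass is 6.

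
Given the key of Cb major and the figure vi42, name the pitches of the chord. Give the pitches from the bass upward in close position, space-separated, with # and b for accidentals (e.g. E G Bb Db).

Gb Ab Cb Eb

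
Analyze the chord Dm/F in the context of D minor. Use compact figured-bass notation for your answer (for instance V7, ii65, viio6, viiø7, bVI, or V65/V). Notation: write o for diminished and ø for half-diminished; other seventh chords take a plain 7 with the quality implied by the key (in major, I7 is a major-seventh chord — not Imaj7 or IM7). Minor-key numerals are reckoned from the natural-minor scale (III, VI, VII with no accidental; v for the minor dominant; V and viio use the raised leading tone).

Stacked in thirds the chord is D-F-A: a minor triad on D.
D is scale degree 1 in D minor, and a minor triad on that degree is written i.
With F in the bass the chord is in first inversion, so the figured bass is 6.

i6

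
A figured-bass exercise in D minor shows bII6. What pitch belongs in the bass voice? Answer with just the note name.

bII in D minor has root Eb; the chord is Eb-G-Bb.
The figure 6 means first inversion — the third is in the bass.

G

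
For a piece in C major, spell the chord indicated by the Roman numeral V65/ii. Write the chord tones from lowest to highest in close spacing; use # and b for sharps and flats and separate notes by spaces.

V65/ii is a secondary dominant — the dominant seventh of ii. ii in C major is D, so the applied chord's root is A, a perfect fifth above.
Building a dominant seventh chord on A gives A-C#-E-G.
With the 65 figure the chord is in first inversion; from the bass C# upward in close position it reads C#-E-G-A.

C# E G A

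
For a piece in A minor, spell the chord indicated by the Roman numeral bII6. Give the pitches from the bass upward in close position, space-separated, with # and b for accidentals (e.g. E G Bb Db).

D F Bb

Scale degree 2 in A minor is B; lowering it a half step gives Bb. bII6 is the Neapolitan sixth — a major triad on the lowered second degree, here in its customary first inversion.
So the chord is Bb-D-F, a major triad.
The figured bass 6 indicates first inversion, placing the third (D) in the bass: D-F-Bb.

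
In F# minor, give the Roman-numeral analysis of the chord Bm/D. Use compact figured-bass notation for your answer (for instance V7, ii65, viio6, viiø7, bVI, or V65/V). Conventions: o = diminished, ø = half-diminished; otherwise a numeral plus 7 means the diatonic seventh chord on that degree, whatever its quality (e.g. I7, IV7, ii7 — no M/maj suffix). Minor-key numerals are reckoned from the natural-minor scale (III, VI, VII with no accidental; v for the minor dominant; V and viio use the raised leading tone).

Stacked in thirds the chord is B-D-F#: a minor triad on B.
B is scale degree 4 in F# minor, and a minor triad on that degree is written iv.
With D in the bass the chord is in first inversion, so the figured bass is 6.

iv6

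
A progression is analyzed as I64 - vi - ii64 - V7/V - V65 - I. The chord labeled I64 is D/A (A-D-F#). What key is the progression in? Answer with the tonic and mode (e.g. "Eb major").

D major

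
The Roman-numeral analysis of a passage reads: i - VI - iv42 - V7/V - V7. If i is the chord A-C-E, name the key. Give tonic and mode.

A minor

The chord Am is a minor triad rooted on A; its label is i.
If A is scale degree 1 and the mode makes that degree carry a minor triad, the tonic is A and the mode is minor.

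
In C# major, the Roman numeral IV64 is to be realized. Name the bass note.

IV in C# major has root F#; the chord is F#-A#-C#.
The figure 64 means second inversion — the fifth is in the bass.

C#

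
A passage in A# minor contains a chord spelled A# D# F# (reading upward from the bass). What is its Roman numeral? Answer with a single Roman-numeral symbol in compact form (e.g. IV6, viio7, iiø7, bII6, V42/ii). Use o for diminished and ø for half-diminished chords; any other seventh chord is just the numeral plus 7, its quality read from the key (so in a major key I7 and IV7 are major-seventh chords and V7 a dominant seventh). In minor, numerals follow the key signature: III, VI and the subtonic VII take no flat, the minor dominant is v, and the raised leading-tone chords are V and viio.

The pitches D#-F#-A# form a minor triad rooted on D#.
D# is scale degree 4 in A# minor, and a minor triad on that degree is written iv.
With A# in the bass the chord is in second inversion, so the figured bass is 64.

iv64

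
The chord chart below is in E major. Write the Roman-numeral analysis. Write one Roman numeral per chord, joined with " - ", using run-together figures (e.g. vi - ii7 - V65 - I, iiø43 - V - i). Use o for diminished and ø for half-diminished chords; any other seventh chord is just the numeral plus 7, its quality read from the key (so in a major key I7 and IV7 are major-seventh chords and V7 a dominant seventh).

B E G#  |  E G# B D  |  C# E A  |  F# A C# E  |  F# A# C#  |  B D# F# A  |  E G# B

B-E-G#: root E is the tonic; major triad there is I64.
E-G#-B-D: a dominant seventh chord on E, the applied dominant of IV → V7/IV.
C#-E-A has root A, degree 4 in E major, so IV6.
F#-A-C#-E: root F# is the supertonic; minor seventh chord there is ii7.
F#-A#-C# is the secondary dominant of V (major triad on F#): V/V.
B-D#-F#-A: root B is the dominant; dominant seventh chord there is V7.
E-G#-B: root E is the tonic; major triad there is I.

I64 - V7/IV - IV6 - ii7 - V/V - V7 - I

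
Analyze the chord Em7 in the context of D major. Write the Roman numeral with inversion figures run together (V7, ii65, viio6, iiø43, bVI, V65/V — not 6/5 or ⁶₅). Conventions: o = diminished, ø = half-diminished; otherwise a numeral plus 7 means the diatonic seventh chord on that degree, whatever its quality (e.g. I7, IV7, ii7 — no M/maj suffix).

Stacked in thirds the chord is E-G-B-D: a minor seventh chord on E.
E is scale degree 2 in D major, and a minor seventh chord on that degree is written ii7.

ii7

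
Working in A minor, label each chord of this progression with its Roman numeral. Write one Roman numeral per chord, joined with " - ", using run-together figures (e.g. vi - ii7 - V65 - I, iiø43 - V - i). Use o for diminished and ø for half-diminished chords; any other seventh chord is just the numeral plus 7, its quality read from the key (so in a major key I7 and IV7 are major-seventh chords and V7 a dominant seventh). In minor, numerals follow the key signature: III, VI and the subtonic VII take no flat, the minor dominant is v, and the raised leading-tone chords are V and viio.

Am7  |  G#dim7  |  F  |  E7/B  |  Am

Am7: root A is the tonic; minor seventh chord there is i7.
G#dim7: fully diminished seventh chord on G# = scale degree 7 → viio7.
F has root F, degree 6 in A minor, so VI.
E7/B: root E is the dominant; dominant seventh chord there is V43.
Am has root A, degree 1 in A minor, so i.

i7 - viio7 - VI - V43 - i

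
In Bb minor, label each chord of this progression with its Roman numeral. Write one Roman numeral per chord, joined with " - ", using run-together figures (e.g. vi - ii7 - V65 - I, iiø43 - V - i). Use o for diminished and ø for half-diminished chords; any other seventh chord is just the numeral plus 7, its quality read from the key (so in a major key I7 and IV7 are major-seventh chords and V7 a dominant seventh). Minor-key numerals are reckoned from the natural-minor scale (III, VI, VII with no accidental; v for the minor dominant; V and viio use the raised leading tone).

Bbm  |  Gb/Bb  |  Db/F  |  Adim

i - VI6 - III6 - viio

Bbm has root Bb, degree 1 in Bb minor, so i.
Gb/Bb has root Gb, degree 6 in Bb minor, so VI6.
Db/F: root Db is the mediant; major triad there is III6.
Adim has root A, degree 7 in Bb minor, so viio.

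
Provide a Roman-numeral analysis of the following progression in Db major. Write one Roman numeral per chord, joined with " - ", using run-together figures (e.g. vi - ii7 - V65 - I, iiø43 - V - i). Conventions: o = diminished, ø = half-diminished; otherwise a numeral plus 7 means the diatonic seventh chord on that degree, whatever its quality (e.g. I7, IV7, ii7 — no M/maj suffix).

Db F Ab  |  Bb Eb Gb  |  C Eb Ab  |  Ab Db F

Db-F-Ab has root Db, degree 1 in Db major, so I.
Bb-Eb-Gb has root Eb, degree 2 in Db major, so ii64.
C-Eb-Ab has root Ab, degree 5 in Db major, so V6.
Ab-Db-F: root Db is the tonic; major triad there is I64.

I - ii64 - V6 - I64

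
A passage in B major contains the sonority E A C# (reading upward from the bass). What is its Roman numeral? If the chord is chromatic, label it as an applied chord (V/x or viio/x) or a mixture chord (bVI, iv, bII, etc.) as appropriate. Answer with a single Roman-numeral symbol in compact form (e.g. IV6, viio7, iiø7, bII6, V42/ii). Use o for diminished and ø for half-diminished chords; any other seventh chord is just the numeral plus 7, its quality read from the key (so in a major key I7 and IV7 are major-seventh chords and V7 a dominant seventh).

bVII64

Stacked in thirds the chord is A-C#-E: a major triad on A.
A is the lowered seventh degree of B major (diatonic 7 would be A#). This is a major triad on the lowered seventh degree (the subtonic), borrowed from the parallel minor.
With E in the bass the chord is in second inversion, so the figured bass is 64.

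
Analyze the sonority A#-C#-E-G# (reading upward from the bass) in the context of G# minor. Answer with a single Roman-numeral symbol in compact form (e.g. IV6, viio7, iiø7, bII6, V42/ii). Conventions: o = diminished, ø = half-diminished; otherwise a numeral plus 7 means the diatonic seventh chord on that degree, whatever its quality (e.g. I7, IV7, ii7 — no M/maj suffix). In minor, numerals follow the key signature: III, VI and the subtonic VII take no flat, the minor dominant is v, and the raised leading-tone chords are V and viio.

The pitches A#-C#-E-G# form a half-diminished seventh chord rooted on A#.
In G# minor, A# is the supertonic; the diatonic half-diminished seventh chord there is iiø7.

iiø7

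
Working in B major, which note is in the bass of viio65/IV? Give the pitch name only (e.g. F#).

F#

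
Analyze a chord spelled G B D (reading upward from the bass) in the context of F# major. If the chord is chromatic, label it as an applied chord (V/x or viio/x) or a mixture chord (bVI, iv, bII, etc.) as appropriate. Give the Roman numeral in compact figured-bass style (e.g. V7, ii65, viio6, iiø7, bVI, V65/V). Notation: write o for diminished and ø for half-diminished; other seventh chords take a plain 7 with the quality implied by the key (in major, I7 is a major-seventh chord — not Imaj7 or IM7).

The pitches G-B-D form a major triad rooted on G.
G is the lowered second degree of F# major (diatonic 2 would be G#). This is the Neapolitan chord — a major triad on the lowered second degree.

bII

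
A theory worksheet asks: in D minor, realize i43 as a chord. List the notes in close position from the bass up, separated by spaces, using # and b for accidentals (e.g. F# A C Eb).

A C D F

The numeral's case and figure indicate a minor seventh chord. In D minor its root, the first degree, is D.
Stacking thirds from D gives D-F-A-C.
The figured bass 43 indicates second inversion, placing the fifth (A) in the bass: A-C-D-F.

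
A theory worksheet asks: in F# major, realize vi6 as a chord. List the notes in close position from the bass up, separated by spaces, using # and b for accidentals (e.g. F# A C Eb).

In F# major, the sixth degree is D#, and the diatonic chord built there is a minor triad.
That chord is spelled D#-F#-A#.
The figured bass 6 indicates first inversion, placing the third (F#) in the bass: F#-A#-D#.

F# A# D#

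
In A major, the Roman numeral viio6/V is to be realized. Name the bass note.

The applied chord viio6/V is rooted on D#: D#-F#-A.
The figure 6 means first inversion — the third is in the bass.

F#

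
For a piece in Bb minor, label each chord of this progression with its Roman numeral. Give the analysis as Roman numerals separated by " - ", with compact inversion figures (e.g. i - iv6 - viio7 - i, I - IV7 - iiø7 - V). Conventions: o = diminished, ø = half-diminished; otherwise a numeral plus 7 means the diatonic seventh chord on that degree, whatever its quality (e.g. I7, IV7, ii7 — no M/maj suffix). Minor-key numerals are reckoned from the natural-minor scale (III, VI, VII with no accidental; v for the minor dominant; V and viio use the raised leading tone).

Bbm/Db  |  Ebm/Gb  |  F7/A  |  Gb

i6 - iv6 - V65 - VI

Bbm/Db: minor triad on Bb = scale degree 1 → i6.
Ebm/Gb: root Eb is the subdominant; minor triad there is iv6.
F7/A has root F, degree 5 in Bb minor, so V65.
Gb has root Gb, degree 6 in Bb minor, so VI.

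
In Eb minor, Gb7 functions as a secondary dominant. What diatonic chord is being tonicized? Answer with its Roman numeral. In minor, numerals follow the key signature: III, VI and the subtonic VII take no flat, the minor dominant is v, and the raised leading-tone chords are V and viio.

The chord is a dominant seventh chord on Gb.
A dominant resolves down a perfect fifth: Gb → Cb. In Eb minor, Cb is scale degree 6, i.e. VI.

VI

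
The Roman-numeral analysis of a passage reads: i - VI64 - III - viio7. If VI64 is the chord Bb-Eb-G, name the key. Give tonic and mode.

The anchor chord is a major triad on Eb, labeled VI64.
If Eb is scale degree 6 and the mode makes that degree carry a major triad, the tonic is G and the mode is minor.

G minor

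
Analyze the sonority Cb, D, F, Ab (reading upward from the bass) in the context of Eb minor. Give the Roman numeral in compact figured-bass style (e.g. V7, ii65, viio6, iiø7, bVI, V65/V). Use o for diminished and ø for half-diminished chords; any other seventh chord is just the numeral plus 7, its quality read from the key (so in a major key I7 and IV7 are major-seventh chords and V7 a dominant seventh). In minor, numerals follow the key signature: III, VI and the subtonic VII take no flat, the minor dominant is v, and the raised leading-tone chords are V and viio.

viio42

The pitches D-F-Ab-Cb form a fully diminished seventh chord rooted on D.
In Eb minor, D is the leading tone; the diatonic fully diminished seventh chord there is viio7.
With Cb in the bass the chord is in third inversion, so the figured bass is 42.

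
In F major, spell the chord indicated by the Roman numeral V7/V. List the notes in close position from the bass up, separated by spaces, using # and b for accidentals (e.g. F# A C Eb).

G B D F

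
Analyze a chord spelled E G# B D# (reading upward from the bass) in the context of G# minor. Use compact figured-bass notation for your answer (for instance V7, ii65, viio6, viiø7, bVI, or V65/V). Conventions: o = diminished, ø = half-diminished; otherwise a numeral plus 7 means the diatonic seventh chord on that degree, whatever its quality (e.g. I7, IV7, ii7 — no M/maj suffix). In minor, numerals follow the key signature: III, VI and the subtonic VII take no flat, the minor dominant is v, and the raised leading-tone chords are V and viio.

VI7

The pitches E-G#-B-D# form a major seventh chord rooted on E.
E is scale degree 6 in G# minor, and a major seventh chord on that degree is written VI7.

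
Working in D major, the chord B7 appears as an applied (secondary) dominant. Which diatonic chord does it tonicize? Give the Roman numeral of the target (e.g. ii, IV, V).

ii

The chord is a dominant seventh chord on B.
A dominant resolves down a perfect fifth: B → E. In D major, E is scale degree 2, i.e. ii.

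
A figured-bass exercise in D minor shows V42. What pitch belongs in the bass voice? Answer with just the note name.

V in D minor has root A; the chord is A-C#-E-G.
The figure 42 means third inversion — the seventh is in the bass.

G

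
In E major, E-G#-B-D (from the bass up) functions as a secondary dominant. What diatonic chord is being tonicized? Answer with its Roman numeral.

The chord is a dominant seventh chord on E.
A dominant resolves down a perfect fifth: E → A. In E major, A is scale degree 4, i.e. IV.

IV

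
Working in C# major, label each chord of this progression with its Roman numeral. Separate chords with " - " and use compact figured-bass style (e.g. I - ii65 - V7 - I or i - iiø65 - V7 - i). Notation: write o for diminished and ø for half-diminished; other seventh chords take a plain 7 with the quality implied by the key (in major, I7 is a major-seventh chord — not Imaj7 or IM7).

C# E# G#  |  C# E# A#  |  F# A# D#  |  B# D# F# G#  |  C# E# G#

C#-E#-G#: root C# is the tonic; major triad there is I.
C#-E#-A#: minor triad on A# = scale degree 6 → vi6.
F#-A#-D#: root D# is the supertonic; minor triad there is ii6.
B#-D#-F#-G#: root G# is the dominant; dominant seventh chord there is V65.
C#-E#-G# has root C#, degree 1 in C# major, so I.

I - vi6 - ii6 - V65 - I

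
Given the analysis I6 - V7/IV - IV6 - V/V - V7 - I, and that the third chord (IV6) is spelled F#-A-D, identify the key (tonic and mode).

The chord D/F# is a major triad rooted on D; its label is IV6.
IV6 on D implies D is the subdominant; that puts the tonic at A, and the uppercase numeral fits major mode.

A major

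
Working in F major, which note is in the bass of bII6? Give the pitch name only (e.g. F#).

Bb

bII in F major has root Gb; the chord is Gb-Bb-Db.
The figure 6 means first inversion — the third is in the bass.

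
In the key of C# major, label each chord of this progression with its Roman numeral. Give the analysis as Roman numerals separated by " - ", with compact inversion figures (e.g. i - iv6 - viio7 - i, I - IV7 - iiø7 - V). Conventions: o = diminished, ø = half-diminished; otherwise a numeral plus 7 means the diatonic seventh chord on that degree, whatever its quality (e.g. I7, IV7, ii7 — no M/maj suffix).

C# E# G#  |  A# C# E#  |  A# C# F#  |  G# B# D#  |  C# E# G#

C#-E#-G# has root C#, degree 1 in C# major, so I.
A#-C#-E# has root A#, degree 6 in C# major, so vi.
A#-C#-F#: major triad on F# = scale degree 4 → IV6.
G#-B#-D# has root G#, degree 5 in C# major, so V.
C#-E#-G#: root C# is the tonic; major triad there is I.

I - vi - IV6 - V - I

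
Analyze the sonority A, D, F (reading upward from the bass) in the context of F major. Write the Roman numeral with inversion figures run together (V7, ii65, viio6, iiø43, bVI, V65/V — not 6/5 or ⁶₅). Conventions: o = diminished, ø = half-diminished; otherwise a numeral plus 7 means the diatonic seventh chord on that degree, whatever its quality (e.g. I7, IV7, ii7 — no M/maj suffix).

vi64

The pitches D-F-A form a minor triad rooted on D.
In F major, D is the submediant; the diatonic minor triad there is vi.
With A in the bass the chord is in second inversion, so the figured bass is 64.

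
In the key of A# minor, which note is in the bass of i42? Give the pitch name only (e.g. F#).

G#

i in A# minor has root A#; the chord is A#-C#-E#-G#.
The figure 42 means third inversion — the seventh is in the bass.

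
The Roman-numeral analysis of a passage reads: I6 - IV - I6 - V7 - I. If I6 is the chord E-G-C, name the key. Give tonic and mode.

C major

The chord C/E is a major triad rooted on C; its label is I6.
If C is scale degree 1 and the mode makes that degree carry a major triad, the tonic is C and the mode is major.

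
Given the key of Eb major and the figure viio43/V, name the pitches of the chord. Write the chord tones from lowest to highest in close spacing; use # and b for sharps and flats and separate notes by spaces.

Eb Gb A C

The slash marks an applied leading-tone chord: viio of V. In Eb major, V is Bb, so the leading tone to it is A, a half step below.
Building a fully diminished seventh chord on A gives A-C-Eb-Gb.
With the 43 figure the chord is in second inversion; from the bass Eb upward in close position it reads Eb-Gb-A-C.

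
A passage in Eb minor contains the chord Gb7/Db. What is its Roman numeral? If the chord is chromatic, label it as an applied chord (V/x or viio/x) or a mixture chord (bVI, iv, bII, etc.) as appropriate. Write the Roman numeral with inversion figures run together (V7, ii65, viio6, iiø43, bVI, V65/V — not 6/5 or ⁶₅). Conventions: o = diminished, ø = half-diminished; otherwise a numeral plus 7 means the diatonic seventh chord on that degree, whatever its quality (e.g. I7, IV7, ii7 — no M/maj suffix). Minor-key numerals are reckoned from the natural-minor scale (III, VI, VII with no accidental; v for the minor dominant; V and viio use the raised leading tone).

The pitches Gb-Bb-Db-Fb form a dominant seventh chord rooted on Gb.
Gb is not a diatonic chord root with this quality in Eb minor, but it lies a perfect fifth above Cb (VI), so the chord functions as an applied dominant of VI.
With Db in the bass the chord is in second inversion, so the figured bass is 43.

V43/VI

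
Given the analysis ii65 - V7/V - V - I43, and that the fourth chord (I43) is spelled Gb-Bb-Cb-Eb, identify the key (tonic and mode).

Cb major

The chord Cbmaj7/Gb is a major seventh chord rooted on Cb; its label is I43.
If Cb is scale degree 1 and the mode makes that degree carry a major seventh chord, the tonic is Cb and the mode is major.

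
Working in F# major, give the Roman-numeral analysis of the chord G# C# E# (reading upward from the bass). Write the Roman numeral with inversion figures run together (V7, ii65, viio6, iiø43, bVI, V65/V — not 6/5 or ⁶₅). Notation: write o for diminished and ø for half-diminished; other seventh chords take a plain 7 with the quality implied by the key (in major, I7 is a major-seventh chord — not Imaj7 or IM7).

V64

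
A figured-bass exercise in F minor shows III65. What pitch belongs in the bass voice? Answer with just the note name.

III in F minor has root Ab; the chord is Ab-C-Eb-G.
The figure 65 means first inversion — the third is in the bass.

C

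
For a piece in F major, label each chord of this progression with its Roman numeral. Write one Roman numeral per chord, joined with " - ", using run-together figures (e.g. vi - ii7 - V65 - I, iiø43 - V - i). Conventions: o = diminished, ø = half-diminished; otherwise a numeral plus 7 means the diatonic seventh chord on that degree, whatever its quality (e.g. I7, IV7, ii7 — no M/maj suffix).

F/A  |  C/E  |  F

I6 - V6 - I

F/A: root F is the tonic; major triad there is I6.
C/E: major triad on C = scale degree 5 → V6.
F: root F is the tonic; major triad there is I.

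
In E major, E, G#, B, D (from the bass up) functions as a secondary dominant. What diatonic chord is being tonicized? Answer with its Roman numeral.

The chord is a dominant seventh chord on E.
A dominant resolves down a perfect fifth: E → A. In E major, A is scale degree 4, i.e. IV.

IV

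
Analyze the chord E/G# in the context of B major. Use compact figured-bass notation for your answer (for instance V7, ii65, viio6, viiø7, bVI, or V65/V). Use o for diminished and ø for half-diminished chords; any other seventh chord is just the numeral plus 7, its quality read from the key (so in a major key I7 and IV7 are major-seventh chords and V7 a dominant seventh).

IV6

Stacked in thirds the chord is E-G#-B: a major triad on E.
E is scale degree 4 in B major, and a major triad on that degree is written IV.
With G# in the bass the chord is in first inversion, so the figured bass is 6.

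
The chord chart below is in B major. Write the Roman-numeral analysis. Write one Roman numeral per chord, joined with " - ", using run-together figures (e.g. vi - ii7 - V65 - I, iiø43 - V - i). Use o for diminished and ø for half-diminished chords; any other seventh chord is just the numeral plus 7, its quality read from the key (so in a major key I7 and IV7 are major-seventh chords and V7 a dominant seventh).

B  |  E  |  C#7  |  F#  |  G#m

I - IV - V7/V - V - vi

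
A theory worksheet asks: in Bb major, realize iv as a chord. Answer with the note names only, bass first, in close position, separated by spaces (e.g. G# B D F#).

Scale degree 4 in Bb major is Eb; here the chord built on it is altered to a minor triad. iv is the minor subdominant, borrowed from the parallel minor.
So the chord is Eb-Gb-Bb, a minor triad.

Eb Gb Bb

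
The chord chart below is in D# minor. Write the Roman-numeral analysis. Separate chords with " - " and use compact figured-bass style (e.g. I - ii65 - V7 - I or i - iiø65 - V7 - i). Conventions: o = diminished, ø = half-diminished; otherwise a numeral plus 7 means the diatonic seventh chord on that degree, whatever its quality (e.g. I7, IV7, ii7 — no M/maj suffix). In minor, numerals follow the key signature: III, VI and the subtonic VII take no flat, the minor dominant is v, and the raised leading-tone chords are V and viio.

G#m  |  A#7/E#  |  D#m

iv - V43 - i

G#m: root G# is the subdominant; minor triad there is iv.
A#7/E# has root A#, degree 5 in D# minor, so V43.
D#m has root D#, degree 1 in D# minor, so i.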